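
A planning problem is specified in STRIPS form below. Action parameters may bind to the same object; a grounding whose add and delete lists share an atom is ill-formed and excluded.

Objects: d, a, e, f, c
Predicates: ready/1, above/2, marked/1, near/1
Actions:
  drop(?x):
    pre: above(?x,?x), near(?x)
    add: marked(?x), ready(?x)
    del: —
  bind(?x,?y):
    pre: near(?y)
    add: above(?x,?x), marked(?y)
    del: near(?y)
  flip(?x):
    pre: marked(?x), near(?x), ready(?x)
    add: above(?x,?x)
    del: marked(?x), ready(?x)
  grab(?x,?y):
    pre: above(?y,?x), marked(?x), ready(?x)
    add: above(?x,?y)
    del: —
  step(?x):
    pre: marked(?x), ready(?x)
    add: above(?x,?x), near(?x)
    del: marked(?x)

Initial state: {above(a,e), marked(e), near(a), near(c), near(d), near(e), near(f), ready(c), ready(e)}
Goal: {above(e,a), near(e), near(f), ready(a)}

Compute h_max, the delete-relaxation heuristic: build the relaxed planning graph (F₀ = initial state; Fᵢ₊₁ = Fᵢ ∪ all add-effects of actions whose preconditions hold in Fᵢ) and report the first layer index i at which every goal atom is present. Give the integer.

2

F0 = init (9 atoms)
F1 = F0 ∪ {above(a,a), above(c,c), above(d,d), above(e,a), above(e,e), above(f,f), marked(a), marked(c), marked(d), marked(f)}  (19 atoms)
F2 = F1 ∪ {ready(a), ready(d), ready(f)}  (22 atoms)
goal ⊆ F2  ⇒  h_max = 2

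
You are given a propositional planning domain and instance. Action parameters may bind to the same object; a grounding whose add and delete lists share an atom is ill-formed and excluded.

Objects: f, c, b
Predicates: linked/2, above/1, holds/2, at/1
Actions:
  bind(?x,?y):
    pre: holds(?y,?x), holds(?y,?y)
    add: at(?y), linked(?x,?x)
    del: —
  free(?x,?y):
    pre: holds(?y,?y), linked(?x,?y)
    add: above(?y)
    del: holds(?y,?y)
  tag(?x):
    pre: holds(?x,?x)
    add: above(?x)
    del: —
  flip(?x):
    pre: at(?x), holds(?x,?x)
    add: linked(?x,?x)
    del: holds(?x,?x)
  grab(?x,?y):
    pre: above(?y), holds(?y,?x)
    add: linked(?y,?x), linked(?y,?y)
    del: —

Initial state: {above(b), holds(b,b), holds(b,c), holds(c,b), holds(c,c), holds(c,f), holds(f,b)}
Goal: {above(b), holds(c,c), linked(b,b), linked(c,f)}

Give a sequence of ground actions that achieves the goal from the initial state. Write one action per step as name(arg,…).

1. bind(b,c)  →  {above(b), at(c), holds(b,b), holds(b,c), holds(c,b), holds(c,c), holds(c,f), holds(f,b), linked(b,b)}
2. tag(c)  →  {above(b), above(c), at(c), holds(b,b), holds(b,c), holds(c,b), holds(c,c), holds(c,f), holds(f,b), linked(b,b)}
3. grab(f,c)  →  {above(b), above(c), at(c), holds(b,b), holds(b,c), holds(c,b), holds(c,c), holds(c,f), holds(f,b), linked(b,b), linked(c,c), linked(c,f)}

bind(b,c); tag(c); grab(f,c)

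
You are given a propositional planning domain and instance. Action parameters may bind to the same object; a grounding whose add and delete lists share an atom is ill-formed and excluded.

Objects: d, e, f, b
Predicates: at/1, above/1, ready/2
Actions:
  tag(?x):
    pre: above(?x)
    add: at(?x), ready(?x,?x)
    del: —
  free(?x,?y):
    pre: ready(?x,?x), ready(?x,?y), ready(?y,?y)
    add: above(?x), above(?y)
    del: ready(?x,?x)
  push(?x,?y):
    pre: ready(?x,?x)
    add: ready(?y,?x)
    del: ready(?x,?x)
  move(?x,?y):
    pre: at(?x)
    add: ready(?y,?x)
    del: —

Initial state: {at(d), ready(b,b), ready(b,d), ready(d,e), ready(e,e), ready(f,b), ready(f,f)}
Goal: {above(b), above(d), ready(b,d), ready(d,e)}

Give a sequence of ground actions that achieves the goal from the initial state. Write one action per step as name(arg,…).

move(d,d); free(b,d)

1. move(d,d)  →  {at(d), ready(b,b), ready(b,d), ready(d,d), ready(d,e), ready(e,e), ready(f,b), ready(f,f)}
2. free(b,d)  →  {above(b), above(d), at(d), ready(b,d), ready(d,d), ready(d,e), ready(e,e), ready(f,b), ready(f,f)}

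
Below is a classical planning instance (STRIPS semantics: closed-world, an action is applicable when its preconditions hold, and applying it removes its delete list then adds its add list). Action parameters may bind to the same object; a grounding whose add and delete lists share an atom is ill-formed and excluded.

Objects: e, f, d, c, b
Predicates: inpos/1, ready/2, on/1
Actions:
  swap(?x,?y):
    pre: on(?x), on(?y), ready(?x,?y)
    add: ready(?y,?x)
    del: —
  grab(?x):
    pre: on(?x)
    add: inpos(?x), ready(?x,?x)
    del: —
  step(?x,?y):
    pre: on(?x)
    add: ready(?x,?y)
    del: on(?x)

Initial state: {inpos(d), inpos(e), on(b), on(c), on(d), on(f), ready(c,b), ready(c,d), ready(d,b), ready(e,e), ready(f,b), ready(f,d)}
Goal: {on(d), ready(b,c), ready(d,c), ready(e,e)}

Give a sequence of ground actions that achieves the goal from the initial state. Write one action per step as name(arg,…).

swap(c,d); swap(c,b)

1. swap(c,d)  →  {inpos(d), inpos(e), on(b), on(c), on(d), on(f), ready(c,b), ready(c,d), ready(d,b), ready(d,c), ready(e,e), ready(f,b), ready(f,d)}
2. swap(c,b)  →  {inpos(d), inpos(e), on(b), on(c), on(d), on(f), ready(b,c), ready(c,b), ready(c,d), ready(d,b), ready(d,c), ready(e,e), ready(f,b), ready(f,d)}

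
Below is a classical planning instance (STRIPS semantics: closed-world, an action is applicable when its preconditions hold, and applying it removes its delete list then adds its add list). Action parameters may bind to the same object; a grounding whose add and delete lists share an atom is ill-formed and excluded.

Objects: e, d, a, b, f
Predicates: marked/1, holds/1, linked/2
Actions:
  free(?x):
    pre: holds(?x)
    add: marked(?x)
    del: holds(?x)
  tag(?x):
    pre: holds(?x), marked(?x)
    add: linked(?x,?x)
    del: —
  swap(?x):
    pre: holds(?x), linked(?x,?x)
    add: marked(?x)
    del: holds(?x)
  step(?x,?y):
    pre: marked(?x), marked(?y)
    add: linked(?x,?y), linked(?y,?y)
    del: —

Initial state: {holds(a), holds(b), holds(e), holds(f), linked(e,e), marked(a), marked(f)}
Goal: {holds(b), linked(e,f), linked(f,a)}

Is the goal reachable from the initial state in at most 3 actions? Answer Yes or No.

Yes

1. free(e)  →  {holds(a), holds(b), holds(f), linked(e,e), marked(a), marked(e), marked(f)}
2. step(e,f)  →  {holds(a), holds(b), holds(f), linked(e,e), linked(e,f), linked(f,f), marked(a), marked(e), marked(f)}
3. step(f,a)  →  {holds(a), holds(b), holds(f), linked(a,a), linked(e,e), linked(e,f), linked(f,a), linked(f,f), marked(a), marked(e), marked(f)}
optimal plan length = 3; 3 ≤ 3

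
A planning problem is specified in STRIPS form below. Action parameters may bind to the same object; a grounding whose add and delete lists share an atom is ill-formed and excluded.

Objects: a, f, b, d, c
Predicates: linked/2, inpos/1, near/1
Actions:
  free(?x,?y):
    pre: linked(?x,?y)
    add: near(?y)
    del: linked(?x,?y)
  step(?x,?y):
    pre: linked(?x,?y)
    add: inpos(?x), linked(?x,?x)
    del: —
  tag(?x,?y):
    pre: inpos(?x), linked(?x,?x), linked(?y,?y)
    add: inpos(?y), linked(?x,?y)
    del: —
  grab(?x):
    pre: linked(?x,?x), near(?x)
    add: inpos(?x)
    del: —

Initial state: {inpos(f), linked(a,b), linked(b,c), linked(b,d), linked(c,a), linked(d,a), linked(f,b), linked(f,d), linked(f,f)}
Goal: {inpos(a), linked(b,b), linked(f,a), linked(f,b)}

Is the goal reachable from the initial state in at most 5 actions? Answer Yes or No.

1. step(a,b)  →  {inpos(a), inpos(f), linked(a,a), linked(a,b), linked(b,c), linked(b,d), linked(c,a), linked(d,a), linked(f,b), linked(f,d), linked(f,f)}
2. step(b,d)  →  {inpos(a), inpos(b), inpos(f), linked(a,a), linked(a,b), linked(b,b), linked(b,c), linked(b,d), linked(c,a), linked(d,a), linked(f,b), linked(f,d), linked(f,f)}
3. tag(f,a)  →  {inpos(a), inpos(b), inpos(f), linked(a,a), linked(a,b), linked(b,b), linked(b,c), linked(b,d), linked(c,a), linked(d,a), linked(f,a), linked(f,b), linked(f,d), linked(f,f)}
optimal plan length = 3; 3 ≤ 5

Yes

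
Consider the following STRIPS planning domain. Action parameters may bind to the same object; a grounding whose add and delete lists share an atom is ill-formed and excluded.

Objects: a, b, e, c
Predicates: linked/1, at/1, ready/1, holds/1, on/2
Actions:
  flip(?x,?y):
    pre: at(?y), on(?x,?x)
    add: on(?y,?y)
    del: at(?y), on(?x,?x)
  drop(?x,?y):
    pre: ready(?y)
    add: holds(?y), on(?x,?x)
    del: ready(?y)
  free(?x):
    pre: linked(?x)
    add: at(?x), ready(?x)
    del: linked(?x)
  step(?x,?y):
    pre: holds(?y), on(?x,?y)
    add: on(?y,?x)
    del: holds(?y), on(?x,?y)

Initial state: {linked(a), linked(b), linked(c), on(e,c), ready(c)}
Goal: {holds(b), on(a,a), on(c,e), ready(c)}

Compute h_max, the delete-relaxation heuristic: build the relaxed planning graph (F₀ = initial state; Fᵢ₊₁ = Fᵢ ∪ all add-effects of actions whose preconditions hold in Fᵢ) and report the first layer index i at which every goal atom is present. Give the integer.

F0 = init (5 atoms)
F1 = F0 ∪ {at(a), at(b), at(c), holds(c), on(a,a), on(b,b), on(c,c), on(e,e), ready(a), ready(b)}  (15 atoms)
F2 = F1 ∪ {holds(a), holds(b), on(c,e)}  (18 atoms)
goal ⊆ F2  ⇒  h_max = 2

2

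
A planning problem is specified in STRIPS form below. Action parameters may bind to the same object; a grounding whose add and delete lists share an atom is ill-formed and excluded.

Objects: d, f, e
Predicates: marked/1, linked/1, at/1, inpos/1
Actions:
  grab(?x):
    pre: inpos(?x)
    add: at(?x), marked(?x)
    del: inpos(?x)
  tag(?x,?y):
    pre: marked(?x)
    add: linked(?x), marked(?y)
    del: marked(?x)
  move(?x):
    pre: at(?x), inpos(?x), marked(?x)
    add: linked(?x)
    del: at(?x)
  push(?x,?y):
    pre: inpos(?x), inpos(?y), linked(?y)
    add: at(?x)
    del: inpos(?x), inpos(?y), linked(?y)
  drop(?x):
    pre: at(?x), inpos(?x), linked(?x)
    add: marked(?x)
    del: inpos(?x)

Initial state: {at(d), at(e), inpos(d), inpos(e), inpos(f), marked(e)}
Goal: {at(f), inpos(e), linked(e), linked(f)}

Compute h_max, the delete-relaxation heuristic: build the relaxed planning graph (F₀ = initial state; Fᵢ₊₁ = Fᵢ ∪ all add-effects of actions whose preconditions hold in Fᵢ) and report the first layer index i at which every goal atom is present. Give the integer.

2

F0 = init (6 atoms)
F1 = F0 ∪ {at(f), linked(e), marked(d), marked(f)}  (10 atoms)
F2 = F1 ∪ {linked(d), linked(f)}  (12 atoms)
goal ⊆ F2  ⇒  h_max = 2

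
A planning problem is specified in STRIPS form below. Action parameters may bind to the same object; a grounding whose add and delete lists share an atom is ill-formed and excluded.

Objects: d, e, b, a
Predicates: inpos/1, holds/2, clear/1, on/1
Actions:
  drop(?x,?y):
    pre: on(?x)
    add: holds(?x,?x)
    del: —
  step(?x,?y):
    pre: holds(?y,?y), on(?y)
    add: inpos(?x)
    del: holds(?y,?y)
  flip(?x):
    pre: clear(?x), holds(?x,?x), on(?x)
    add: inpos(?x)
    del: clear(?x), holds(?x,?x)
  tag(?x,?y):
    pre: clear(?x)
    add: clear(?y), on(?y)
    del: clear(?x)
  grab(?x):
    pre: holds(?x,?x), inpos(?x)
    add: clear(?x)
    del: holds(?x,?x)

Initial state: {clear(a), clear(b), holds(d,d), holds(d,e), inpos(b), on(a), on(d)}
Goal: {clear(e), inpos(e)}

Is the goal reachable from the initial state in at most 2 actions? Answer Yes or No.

Yes

1. step(e,d)  →  {clear(a), clear(b), holds(d,e), inpos(b), inpos(e), on(a), on(d)}
2. tag(b,e)  →  {clear(a), clear(e), holds(d,e), inpos(b), inpos(e), on(a), on(d), on(e)}
optimal plan length = 2; 2 ≤ 2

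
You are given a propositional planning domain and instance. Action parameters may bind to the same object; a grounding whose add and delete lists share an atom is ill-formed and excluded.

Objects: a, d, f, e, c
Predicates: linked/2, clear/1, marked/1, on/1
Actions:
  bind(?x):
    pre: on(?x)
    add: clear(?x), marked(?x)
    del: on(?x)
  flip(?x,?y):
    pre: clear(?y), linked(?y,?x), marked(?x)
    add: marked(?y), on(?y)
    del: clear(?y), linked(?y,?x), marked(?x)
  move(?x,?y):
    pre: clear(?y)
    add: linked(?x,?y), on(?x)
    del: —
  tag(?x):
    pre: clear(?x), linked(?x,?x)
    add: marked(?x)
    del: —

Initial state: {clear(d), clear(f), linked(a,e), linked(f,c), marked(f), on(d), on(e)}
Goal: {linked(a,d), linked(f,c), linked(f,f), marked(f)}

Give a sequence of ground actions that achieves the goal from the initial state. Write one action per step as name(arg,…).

1. move(a,d)  →  {clear(d), clear(f), linked(a,d), linked(a,e), linked(f,c), marked(f), on(a), on(d), on(e)}
2. move(f,f)  →  {clear(d), clear(f), linked(a,d), linked(a,e), linked(f,c), linked(f,f), marked(f), on(a), on(d), on(e), on(f)}

move(a,d); move(f,f)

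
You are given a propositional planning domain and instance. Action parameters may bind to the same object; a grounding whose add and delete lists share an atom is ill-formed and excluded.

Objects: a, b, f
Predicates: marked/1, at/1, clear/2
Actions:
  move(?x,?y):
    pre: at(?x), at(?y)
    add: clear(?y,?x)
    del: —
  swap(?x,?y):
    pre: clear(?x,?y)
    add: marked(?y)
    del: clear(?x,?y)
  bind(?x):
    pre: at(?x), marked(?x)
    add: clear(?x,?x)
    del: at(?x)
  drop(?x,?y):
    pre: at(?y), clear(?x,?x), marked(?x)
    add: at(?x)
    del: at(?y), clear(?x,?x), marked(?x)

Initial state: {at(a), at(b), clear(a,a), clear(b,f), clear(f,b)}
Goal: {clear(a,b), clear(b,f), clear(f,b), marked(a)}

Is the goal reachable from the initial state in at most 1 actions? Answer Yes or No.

No

1. move(b,a)  →  {at(a), at(b), clear(a,a), clear(a,b), clear(b,f), clear(f,b)}
2. swap(a,a)  →  {at(a), at(b), clear(a,b), clear(b,f), clear(f,b), marked(a)}
optimal plan length = 2; 2 > 1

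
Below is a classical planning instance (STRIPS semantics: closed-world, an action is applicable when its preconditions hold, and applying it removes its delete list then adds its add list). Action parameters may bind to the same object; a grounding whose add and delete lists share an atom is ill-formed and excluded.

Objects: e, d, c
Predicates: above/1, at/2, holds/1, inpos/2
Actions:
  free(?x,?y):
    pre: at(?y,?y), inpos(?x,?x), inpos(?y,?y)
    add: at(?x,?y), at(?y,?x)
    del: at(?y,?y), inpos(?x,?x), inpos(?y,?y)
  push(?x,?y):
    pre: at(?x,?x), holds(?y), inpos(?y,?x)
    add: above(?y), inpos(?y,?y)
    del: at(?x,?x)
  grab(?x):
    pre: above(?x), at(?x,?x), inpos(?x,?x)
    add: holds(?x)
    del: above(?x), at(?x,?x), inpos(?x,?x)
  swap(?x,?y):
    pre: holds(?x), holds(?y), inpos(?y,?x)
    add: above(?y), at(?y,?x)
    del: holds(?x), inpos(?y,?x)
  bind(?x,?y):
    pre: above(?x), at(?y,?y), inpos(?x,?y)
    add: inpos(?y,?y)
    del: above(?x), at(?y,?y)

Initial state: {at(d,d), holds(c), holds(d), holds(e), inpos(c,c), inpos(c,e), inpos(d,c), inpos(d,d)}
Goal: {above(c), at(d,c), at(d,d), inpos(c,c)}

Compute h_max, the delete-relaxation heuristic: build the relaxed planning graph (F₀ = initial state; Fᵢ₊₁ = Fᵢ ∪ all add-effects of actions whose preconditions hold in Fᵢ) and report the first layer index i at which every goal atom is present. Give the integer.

1

F0 = init (8 atoms)
F1 = F0 ∪ {above(c), above(d), at(c,c), at(c,d), at(c,e), at(d,c)}  (14 atoms)
goal ⊆ F1  ⇒  h_max = 1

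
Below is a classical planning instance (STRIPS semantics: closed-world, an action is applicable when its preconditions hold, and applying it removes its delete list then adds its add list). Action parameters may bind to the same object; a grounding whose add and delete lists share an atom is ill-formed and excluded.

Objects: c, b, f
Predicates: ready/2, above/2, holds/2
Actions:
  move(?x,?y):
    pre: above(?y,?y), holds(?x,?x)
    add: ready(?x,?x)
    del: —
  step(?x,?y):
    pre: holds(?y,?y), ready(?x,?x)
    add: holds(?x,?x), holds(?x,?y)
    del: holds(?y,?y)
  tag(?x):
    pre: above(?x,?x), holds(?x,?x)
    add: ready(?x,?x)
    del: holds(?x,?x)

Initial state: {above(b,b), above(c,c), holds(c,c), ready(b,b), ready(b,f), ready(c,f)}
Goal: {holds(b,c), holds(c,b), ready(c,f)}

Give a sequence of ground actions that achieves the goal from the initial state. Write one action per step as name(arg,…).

move(c,c); step(b,c); step(c,b)

1. move(c,c)  →  {above(b,b), above(c,c), holds(c,c), ready(b,b), ready(b,f), ready(c,c), ready(c,f)}
2. step(b,c)  →  {above(b,b), above(c,c), holds(b,b), holds(b,c), ready(b,b), ready(b,f), ready(c,c), ready(c,f)}
3. step(c,b)  →  {above(b,b), above(c,c), holds(b,c), holds(c,b), holds(c,c), ready(b,b), ready(b,f), ready(c,c), ready(c,f)}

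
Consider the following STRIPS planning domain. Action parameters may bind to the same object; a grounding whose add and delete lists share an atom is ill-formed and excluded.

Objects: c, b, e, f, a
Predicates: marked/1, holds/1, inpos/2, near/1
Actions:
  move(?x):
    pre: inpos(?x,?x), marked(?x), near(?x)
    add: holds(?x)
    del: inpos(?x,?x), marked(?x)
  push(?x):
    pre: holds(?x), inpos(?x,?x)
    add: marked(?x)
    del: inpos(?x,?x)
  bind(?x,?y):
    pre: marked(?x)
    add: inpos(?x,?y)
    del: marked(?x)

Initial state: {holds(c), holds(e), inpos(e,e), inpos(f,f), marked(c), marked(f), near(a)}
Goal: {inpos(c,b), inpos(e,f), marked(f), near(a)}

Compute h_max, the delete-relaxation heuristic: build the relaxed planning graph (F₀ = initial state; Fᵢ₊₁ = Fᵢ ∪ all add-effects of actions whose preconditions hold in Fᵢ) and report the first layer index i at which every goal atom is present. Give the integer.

2

F0 = init (7 atoms)
F1 = F0 ∪ {inpos(c,a), inpos(c,b), inpos(c,c), inpos(c,e), inpos(c,f), inpos(f,a), inpos(f,b), inpos(f,c), inpos(f,e), marked(e)}  (17 atoms)
F2 = F1 ∪ {inpos(e,a), inpos(e,b), inpos(e,c), inpos(e,f)}  (21 atoms)
goal ⊆ F2  ⇒  h_max = 2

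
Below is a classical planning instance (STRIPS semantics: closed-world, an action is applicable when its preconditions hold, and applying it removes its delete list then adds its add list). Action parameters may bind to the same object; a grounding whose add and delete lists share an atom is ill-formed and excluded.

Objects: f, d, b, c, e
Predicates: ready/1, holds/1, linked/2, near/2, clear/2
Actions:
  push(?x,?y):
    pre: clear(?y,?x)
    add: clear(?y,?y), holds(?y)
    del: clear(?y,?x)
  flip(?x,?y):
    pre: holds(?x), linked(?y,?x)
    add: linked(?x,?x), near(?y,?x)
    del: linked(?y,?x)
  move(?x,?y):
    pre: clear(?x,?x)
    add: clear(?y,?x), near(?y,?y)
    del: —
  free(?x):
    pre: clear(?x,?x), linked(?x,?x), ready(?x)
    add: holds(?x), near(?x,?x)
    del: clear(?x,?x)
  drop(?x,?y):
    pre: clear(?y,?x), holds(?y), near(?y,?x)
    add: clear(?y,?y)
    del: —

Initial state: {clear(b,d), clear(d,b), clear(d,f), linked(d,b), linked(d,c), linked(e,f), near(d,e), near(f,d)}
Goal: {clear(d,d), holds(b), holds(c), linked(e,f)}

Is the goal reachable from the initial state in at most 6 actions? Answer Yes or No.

Yes

1. push(f,d)  →  {clear(b,d), clear(d,b), clear(d,d), holds(d), linked(d,b), linked(d,c), linked(e,f), near(d,e), near(f,d)}
2. push(d,b)  →  {clear(b,b), clear(d,b), clear(d,d), holds(b), holds(d), linked(d,b), linked(d,c), linked(e,f), near(d,e), near(f,d)}
3. move(d,c)  →  {clear(b,b), clear(c,d), clear(d,b), clear(d,d), holds(b), holds(d), linked(d,b), linked(d,c), linked(e,f), near(c,c), near(d,e), near(f,d)}
4. push(d,c)  →  {clear(b,b), clear(c,c), clear(d,b), clear(d,d), holds(b), holds(c), holds(d), linked(d,b), linked(d,c), linked(e,f), near(c,c), near(d,e), near(f,d)}
optimal plan length = 4; 4 ≤ 6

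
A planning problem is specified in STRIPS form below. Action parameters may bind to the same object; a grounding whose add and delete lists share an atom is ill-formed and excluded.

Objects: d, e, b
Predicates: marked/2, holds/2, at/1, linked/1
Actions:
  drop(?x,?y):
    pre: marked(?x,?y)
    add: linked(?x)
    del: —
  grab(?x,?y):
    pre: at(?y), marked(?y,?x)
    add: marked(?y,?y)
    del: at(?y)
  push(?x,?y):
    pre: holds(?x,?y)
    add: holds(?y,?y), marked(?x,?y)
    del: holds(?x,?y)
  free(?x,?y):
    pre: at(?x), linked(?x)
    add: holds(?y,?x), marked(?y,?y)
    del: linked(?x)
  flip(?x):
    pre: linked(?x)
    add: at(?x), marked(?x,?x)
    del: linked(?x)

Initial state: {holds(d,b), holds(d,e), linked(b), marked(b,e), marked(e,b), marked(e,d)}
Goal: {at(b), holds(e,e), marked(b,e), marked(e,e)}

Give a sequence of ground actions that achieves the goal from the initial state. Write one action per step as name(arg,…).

1. drop(e,d)  →  {holds(d,b), holds(d,e), linked(b), linked(e), marked(b,e), marked(e,b), marked(e,d)}
2. push(d,e)  →  {holds(d,b), holds(e,e), linked(b), linked(e), marked(b,e), marked(d,e), marked(e,b), marked(e,d)}
3. flip(e)  →  {at(e), holds(d,b), holds(e,e), linked(b), marked(b,e), marked(d,e), marked(e,b), marked(e,d), marked(e,e)}
4. flip(b)  →  {at(b), at(e), holds(d,b), holds(e,e), marked(b,b), marked(b,e), marked(d,e), marked(e,b), marked(e,d), marked(e,e)}

drop(e,d); push(d,e); flip(e); flip(b)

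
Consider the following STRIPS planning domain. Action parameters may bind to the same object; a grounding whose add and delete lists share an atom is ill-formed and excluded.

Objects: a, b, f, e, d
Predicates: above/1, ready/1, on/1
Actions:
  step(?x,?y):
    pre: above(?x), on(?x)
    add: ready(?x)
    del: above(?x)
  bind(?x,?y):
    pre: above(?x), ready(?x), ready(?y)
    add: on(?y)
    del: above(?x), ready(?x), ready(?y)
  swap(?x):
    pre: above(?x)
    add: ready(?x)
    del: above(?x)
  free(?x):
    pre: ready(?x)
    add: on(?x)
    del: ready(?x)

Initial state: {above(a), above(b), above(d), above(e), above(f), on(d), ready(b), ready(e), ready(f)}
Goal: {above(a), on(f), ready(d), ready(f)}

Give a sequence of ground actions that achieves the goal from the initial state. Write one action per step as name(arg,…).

1. step(d,a)  →  {above(a), above(b), above(e), above(f), on(d), ready(b), ready(d), ready(e), ready(f)}
2. bind(b,f)  →  {above(a), above(e), above(f), on(d), on(f), ready(d), ready(e)}
3. step(f,a)  →  {above(a), above(e), on(d), on(f), ready(d), ready(e), ready(f)}

step(d,a); bind(b,f); step(f,a)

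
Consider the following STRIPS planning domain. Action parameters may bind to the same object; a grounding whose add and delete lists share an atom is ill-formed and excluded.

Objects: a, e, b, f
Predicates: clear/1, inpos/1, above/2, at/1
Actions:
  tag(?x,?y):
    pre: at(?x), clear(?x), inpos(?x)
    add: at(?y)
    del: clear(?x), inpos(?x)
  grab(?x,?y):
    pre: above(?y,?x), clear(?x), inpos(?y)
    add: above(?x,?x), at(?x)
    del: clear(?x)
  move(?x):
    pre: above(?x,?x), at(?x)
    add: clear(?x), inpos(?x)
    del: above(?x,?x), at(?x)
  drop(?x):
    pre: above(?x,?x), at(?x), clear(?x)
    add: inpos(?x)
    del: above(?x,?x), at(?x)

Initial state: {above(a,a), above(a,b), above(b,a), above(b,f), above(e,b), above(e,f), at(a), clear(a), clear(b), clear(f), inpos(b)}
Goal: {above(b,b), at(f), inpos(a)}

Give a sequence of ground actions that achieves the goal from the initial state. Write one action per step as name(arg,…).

1. grab(f,b)  →  {above(a,a), above(a,b), above(b,a), above(b,f), above(e,b), above(e,f), above(f,f), at(a), at(f), clear(a), clear(b), inpos(b)}
2. move(a)  →  {above(a,b), above(b,a), above(b,f), above(e,b), above(e,f), above(f,f), at(f), clear(a), clear(b), inpos(a), inpos(b)}
3. grab(b,a)  →  {above(a,b), above(b,a), above(b,b), above(b,f), above(e,b), above(e,f), above(f,f), at(b), at(f), clear(a), inpos(a), inpos(b)}

grab(f,b); move(a); grab(b,a)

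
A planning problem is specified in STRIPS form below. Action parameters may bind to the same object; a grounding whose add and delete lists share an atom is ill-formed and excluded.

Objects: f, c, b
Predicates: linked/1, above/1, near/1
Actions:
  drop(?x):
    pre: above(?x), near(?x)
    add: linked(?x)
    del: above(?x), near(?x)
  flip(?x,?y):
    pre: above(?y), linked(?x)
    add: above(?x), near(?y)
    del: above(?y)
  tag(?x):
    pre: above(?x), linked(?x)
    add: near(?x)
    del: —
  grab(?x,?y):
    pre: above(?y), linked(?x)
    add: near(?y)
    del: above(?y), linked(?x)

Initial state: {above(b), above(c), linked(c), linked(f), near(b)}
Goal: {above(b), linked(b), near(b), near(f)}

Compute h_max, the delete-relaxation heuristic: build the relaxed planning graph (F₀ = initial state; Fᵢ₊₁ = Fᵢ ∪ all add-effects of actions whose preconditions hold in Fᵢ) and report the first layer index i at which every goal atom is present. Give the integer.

2

F0 = init (5 atoms)
F1 = F0 ∪ {above(f), linked(b), near(c)}  (8 atoms)
F2 = F1 ∪ {near(f)}  (9 atoms)
goal ⊆ F2  ⇒  h_max = 2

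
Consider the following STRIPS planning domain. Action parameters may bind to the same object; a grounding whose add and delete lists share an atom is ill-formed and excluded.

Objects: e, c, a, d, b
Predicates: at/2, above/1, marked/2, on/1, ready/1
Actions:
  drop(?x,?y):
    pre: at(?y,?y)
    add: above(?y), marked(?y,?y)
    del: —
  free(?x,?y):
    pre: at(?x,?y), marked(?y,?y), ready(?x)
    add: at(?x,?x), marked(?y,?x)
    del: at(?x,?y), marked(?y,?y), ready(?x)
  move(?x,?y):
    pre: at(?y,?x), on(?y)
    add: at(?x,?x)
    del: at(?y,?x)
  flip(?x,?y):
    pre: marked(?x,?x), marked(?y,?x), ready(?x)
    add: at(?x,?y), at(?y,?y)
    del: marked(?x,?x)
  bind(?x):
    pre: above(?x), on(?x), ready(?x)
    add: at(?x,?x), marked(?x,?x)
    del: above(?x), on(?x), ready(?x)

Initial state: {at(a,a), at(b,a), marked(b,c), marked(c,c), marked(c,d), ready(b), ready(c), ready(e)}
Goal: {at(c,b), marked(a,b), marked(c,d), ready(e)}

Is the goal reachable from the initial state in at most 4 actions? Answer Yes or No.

Yes

1. drop(e,a)  →  {above(a), at(a,a), at(b,a), marked(a,a), marked(b,c), marked(c,c), marked(c,d), ready(b), ready(c), ready(e)}
2. free(b,a)  →  {above(a), at(a,a), at(b,b), marked(a,b), marked(b,c), marked(c,c), marked(c,d), ready(c), ready(e)}
3. flip(c,b)  →  {above(a), at(a,a), at(b,b), at(c,b), marked(a,b), marked(b,c), marked(c,d), ready(c), ready(e)}
optimal plan length = 3; 3 ≤ 4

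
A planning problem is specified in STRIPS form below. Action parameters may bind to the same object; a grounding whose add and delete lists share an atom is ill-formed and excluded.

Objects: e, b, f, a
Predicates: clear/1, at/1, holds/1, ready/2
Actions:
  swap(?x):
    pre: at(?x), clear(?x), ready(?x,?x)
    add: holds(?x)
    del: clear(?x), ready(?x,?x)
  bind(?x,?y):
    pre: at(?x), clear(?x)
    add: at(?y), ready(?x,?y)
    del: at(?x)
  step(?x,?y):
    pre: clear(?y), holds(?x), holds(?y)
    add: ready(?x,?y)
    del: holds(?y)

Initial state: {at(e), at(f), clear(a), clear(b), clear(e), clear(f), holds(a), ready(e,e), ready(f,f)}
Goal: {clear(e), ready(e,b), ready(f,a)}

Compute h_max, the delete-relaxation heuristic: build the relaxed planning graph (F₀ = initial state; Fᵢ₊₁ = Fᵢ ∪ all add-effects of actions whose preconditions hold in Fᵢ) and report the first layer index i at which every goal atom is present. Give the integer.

1

F0 = init (9 atoms)
F1 = F0 ∪ {at(a), at(b), holds(e), holds(f), ready(a,a), ready(e,a), ready(e,b), ready(e,f), ready(f,a), ready(f,b), ready(f,e)}  (20 atoms)
goal ⊆ F1  ⇒  h_max = 1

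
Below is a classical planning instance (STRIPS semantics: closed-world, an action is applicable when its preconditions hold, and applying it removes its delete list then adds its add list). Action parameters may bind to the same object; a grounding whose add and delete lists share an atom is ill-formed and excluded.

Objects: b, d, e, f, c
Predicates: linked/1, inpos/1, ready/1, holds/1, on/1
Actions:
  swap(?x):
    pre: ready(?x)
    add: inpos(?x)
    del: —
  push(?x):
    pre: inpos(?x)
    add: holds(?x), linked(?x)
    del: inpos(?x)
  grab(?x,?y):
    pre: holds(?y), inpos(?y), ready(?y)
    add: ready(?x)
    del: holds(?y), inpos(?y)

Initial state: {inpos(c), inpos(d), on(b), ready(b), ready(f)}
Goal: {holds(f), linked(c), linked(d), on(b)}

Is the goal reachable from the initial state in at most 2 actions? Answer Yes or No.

1. swap(f)  →  {inpos(c), inpos(d), inpos(f), on(b), ready(b), ready(f)}
2. push(d)  →  {holds(d), inpos(c), inpos(f), linked(d), on(b), ready(b), ready(f)}
3. push(f)  →  {holds(d), holds(f), inpos(c), linked(d), linked(f), on(b), ready(b), ready(f)}
4. push(c)  →  {holds(c), holds(d), holds(f), linked(c), linked(d), linked(f), on(b), ready(b), ready(f)}
optimal plan length = 4; 4 > 2

No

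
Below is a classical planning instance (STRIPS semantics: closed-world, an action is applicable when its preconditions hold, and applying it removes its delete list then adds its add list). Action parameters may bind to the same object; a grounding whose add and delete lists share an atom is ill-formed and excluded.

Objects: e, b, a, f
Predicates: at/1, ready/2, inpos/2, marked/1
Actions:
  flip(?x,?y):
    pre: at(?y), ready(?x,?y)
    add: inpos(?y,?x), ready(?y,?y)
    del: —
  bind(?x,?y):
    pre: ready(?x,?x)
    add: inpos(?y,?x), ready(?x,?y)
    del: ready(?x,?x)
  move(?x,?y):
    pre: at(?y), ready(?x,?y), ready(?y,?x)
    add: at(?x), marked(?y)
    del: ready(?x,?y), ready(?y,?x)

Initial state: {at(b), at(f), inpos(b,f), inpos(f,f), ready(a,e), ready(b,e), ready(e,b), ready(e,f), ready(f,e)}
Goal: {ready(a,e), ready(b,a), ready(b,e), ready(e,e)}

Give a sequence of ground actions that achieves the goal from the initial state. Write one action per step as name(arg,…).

1. flip(e,b)  →  {at(b), at(f), inpos(b,e), inpos(b,f), inpos(f,f), ready(a,e), ready(b,b), ready(b,e), ready(e,b), ready(e,f), ready(f,e)}
2. bind(b,a)  →  {at(b), at(f), inpos(a,b), inpos(b,e), inpos(b,f), inpos(f,f), ready(a,e), ready(b,a), ready(b,e), ready(e,b), ready(e,f), ready(f,e)}
3. move(e,f)  →  {at(b), at(e), at(f), inpos(a,b), inpos(b,e), inpos(b,f), inpos(f,f), marked(f), ready(a,e), ready(b,a), ready(b,e), ready(e,b)}
4. flip(b,e)  →  {at(b), at(e), at(f), inpos(a,b), inpos(b,e), inpos(b,f), inpos(e,b), inpos(f,f), marked(f), ready(a,e), ready(b,a), ready(b,e), ready(e,b), ready(e,e)}

flip(e,b); bind(b,a); move(e,f); flip(b,e)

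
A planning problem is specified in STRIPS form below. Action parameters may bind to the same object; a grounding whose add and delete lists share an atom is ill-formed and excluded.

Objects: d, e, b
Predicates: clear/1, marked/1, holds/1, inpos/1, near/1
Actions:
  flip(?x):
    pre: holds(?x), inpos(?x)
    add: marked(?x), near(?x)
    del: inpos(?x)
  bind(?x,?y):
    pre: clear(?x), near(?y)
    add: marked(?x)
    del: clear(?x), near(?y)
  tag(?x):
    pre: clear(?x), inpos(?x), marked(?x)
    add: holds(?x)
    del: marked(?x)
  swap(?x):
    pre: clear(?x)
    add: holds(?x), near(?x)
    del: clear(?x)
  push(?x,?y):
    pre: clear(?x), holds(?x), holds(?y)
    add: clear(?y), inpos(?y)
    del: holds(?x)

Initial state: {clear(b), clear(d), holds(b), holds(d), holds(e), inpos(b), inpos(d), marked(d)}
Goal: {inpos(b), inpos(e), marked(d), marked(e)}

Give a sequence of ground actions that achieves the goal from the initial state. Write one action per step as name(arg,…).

1. flip(d)  →  {clear(b), clear(d), holds(b), holds(d), holds(e), inpos(b), marked(d), near(d)}
2. push(d,e)  →  {clear(b), clear(d), clear(e), holds(b), holds(e), inpos(b), inpos(e), marked(d), near(d)}
3. bind(e,d)  →  {clear(b), clear(d), holds(b), holds(e), inpos(b), inpos(e), marked(d), marked(e)}

flip(d); push(d,e); bind(e,d)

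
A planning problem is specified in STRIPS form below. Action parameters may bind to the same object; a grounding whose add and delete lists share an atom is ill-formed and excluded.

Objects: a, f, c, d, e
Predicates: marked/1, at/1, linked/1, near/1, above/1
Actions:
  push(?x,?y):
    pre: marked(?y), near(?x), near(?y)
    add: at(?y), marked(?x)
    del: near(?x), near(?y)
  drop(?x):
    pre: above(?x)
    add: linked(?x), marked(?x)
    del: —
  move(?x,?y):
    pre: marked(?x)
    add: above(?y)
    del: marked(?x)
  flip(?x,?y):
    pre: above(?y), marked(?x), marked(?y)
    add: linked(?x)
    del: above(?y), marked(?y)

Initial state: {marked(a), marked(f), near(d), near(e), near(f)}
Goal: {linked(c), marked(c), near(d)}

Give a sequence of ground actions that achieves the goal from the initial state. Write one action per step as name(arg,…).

move(a,c); drop(c)

1. move(a,c)  →  {above(c), marked(f), near(d), near(e), near(f)}
2. drop(c)  →  {above(c), linked(c), marked(c), marked(f), near(d), near(e), near(f)}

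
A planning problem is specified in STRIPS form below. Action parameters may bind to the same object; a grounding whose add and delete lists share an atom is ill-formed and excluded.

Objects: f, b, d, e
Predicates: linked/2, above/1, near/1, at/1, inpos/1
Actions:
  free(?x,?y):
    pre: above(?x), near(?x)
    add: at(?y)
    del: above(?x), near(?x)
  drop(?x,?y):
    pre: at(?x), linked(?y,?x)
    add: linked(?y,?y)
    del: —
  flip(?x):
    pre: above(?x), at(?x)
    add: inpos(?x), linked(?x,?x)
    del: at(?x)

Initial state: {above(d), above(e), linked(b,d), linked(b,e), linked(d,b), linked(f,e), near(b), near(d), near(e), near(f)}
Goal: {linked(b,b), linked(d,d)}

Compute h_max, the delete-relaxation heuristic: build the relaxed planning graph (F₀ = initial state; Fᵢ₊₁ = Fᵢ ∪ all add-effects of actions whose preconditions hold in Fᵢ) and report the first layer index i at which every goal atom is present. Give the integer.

F0 = init (10 atoms)
F1 = F0 ∪ {at(b), at(d), at(e), at(f)}  (14 atoms)
F2 = F1 ∪ {inpos(d), inpos(e), linked(b,b), linked(d,d), linked(e,e), linked(f,f)}  (20 atoms)
goal ⊆ F2  ⇒  h_max = 2

2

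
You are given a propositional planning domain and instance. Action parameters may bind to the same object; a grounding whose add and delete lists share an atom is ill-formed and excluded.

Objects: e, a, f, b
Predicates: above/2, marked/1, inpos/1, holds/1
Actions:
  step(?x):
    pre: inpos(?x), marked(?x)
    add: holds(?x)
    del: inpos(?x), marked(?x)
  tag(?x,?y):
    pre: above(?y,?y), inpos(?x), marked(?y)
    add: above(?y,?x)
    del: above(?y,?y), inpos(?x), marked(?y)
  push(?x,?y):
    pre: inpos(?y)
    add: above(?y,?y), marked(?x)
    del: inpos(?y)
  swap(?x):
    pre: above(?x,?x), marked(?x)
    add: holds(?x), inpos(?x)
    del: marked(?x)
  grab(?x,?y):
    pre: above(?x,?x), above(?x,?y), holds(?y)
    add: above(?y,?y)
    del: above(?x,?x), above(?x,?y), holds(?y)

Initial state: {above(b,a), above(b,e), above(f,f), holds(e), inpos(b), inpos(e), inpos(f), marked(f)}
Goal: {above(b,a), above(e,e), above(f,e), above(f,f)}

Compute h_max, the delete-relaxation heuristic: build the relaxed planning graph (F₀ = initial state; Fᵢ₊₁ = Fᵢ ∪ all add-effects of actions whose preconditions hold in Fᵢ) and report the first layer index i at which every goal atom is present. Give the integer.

1

F0 = init (8 atoms)
F1 = F0 ∪ {above(b,b), above(e,e), above(f,b), above(f,e), holds(f), marked(a), marked(b), marked(e)}  (16 atoms)
goal ⊆ F1  ⇒  h_max = 1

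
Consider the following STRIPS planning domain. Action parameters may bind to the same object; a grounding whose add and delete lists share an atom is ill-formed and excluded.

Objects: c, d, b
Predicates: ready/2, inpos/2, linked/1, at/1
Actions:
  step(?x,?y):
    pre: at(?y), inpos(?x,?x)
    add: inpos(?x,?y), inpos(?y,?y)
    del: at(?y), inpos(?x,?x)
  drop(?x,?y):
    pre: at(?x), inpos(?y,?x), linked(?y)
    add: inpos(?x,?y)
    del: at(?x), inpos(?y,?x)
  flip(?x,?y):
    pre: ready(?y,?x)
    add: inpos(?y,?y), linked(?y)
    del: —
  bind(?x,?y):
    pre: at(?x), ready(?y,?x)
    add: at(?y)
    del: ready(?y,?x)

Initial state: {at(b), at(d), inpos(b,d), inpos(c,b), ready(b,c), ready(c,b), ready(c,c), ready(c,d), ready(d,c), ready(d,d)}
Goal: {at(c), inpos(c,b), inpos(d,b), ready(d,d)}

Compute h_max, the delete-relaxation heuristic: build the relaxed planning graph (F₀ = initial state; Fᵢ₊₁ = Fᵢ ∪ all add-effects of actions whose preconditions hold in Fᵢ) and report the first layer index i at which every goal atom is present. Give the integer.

2

F0 = init (10 atoms)
F1 = F0 ∪ {at(c), inpos(b,b), inpos(c,c), inpos(d,d), linked(b), linked(c), linked(d)}  (17 atoms)
F2 = F1 ∪ {inpos(b,c), inpos(c,d), inpos(d,b), inpos(d,c)}  (21 atoms)
goal ⊆ F2  ⇒  h_max = 2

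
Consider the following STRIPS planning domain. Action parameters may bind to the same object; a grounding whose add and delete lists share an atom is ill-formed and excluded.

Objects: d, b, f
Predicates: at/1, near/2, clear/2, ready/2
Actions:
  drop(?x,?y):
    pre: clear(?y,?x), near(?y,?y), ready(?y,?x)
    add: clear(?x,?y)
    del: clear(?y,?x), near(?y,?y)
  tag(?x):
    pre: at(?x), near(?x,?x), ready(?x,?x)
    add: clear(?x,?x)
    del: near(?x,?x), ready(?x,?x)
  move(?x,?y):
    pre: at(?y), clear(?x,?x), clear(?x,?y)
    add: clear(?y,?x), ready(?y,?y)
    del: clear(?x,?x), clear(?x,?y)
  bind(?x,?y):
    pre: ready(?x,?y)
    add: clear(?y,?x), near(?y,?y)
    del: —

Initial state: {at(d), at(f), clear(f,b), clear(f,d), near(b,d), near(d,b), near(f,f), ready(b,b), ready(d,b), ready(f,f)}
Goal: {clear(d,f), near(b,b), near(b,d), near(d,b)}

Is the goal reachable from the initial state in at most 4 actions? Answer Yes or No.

Yes

1. tag(f)  →  {at(d), at(f), clear(f,b), clear(f,d), clear(f,f), near(b,d), near(d,b), ready(b,b), ready(d,b)}
2. move(f,d)  →  {at(d), at(f), clear(d,f), clear(f,b), near(b,d), near(d,b), ready(b,b), ready(d,b), ready(d,d)}
3. bind(d,b)  →  {at(d), at(f), clear(b,d), clear(d,f), clear(f,b), near(b,b), near(b,d), near(d,b), ready(b,b), ready(d,b), ready(d,d)}
optimal plan length = 3; 3 ≤ 4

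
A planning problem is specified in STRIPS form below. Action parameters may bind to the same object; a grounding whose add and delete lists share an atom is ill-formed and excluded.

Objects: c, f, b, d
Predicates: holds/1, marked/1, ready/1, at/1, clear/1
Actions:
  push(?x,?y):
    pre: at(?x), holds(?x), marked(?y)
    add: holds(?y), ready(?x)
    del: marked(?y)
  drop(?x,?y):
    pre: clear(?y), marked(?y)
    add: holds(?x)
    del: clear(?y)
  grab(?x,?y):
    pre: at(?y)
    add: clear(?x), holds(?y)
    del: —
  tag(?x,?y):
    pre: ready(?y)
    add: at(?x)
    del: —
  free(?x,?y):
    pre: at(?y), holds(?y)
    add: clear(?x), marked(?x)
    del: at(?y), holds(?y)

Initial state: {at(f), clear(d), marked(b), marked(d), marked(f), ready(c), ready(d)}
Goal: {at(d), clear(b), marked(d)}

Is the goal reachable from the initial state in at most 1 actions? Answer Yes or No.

1. grab(b,f)  →  {at(f), clear(b), clear(d), holds(f), marked(b), marked(d), marked(f), ready(c), ready(d)}
2. tag(d,c)  →  {at(d), at(f), clear(b), clear(d), holds(f), marked(b), marked(d), marked(f), ready(c), ready(d)}
optimal plan length = 2; 2 > 1

No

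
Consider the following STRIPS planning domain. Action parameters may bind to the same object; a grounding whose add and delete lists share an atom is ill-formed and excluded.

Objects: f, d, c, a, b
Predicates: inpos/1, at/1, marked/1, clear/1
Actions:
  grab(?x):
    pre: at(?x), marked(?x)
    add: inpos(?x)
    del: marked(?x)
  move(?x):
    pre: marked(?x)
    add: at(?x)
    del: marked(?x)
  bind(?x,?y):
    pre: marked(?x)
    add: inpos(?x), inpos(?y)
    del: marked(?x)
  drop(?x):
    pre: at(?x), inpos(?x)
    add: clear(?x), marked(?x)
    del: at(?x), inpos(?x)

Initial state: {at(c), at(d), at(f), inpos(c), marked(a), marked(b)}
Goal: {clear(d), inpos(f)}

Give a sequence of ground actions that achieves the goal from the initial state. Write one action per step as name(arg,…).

1. bind(a,f)  →  {at(c), at(d), at(f), inpos(a), inpos(c), inpos(f), marked(b)}
2. bind(b,d)  →  {at(c), at(d), at(f), inpos(a), inpos(b), inpos(c), inpos(d), inpos(f)}
3. drop(d)  →  {at(c), at(f), clear(d), inpos(a), inpos(b), inpos(c), inpos(f), marked(d)}

bind(a,f); bind(b,d); drop(d)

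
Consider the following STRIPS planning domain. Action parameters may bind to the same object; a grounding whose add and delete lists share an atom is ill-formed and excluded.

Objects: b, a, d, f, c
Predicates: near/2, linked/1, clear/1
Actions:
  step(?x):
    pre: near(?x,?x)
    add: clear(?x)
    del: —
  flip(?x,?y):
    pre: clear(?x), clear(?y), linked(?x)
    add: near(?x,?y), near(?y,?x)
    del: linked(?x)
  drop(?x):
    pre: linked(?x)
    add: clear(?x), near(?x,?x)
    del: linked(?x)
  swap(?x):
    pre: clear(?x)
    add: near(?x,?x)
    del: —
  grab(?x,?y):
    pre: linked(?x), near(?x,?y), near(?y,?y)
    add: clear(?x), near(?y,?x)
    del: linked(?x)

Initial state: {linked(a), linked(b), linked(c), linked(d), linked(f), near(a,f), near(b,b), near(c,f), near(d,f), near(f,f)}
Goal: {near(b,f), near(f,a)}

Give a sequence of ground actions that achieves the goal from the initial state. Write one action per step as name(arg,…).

step(b); step(f); flip(b,f); grab(a,f)

1. step(b)  →  {clear(b), linked(a), linked(b), linked(c), linked(d), linked(f), near(a,f), near(b,b), near(c,f), near(d,f), near(f,f)}
2. step(f)  →  {clear(b), clear(f), linked(a), linked(b), linked(c), linked(d), linked(f), near(a,f), near(b,b), near(c,f), near(d,f), near(f,f)}
3. flip(b,f)  →  {clear(b), clear(f), linked(a), linked(c), linked(d), linked(f), near(a,f), near(b,b), near(b,f), near(c,f), near(d,f), near(f,b), near(f,f)}
4. grab(a,f)  →  {clear(a), clear(b), clear(f), linked(c), linked(d), linked(f), near(a,f), near(b,b), near(b,f), near(c,f), near(d,f), near(f,a), near(f,b), near(f,f)}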